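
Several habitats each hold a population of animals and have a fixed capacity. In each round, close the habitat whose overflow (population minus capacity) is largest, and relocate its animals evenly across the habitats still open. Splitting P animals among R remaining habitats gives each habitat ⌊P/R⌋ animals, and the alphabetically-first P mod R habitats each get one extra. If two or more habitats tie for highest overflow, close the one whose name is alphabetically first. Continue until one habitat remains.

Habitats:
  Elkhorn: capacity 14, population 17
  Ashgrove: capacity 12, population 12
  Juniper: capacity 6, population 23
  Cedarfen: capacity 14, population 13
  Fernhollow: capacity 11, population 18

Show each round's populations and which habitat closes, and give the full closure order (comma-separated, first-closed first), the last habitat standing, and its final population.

Round 1: Ashgrove=12 Cedarfen=13 Elkhorn=17 Fernhollow=18 Juniper=23 → close Juniper (overflow 17)
  23÷4 = 5 each, +1 to first 3
Round 2: Ashgrove=18 Cedarfen=19 Elkhorn=23 Fernhollow=23 → close Fernhollow (overflow 12)
  23÷3 = 7 each, +1 to first 2
Round 3: Ashgrove=26 Cedarfen=27 Elkhorn=30 → close Elkhorn (overflow 16)
  30÷2 = 15 each, +1 to first 0
Round 4: Ashgrove=41 Cedarfen=42 → close Ashgrove (overflow 29)
  41÷1 = 41 each, +1 to first 0

Closure order: Juniper, Fernhollow, Elkhorn, Ashgrove
Last habitat: Cedarfen with 83 animals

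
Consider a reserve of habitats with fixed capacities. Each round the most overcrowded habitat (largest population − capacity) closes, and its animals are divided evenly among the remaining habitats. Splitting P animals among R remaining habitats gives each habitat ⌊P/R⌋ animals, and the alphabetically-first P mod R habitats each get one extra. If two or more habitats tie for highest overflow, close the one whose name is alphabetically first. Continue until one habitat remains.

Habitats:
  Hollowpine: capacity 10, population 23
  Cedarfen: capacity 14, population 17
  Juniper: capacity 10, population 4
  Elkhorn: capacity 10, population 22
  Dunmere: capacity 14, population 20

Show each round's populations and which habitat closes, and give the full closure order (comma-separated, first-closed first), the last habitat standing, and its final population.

Round 1: Cedarfen=17 Dunmere=20 Elkhorn=22 Hollowpine=23 Juniper=4 → close Hollowpine (overflow 13)
  23÷4 = 5 each, +1 to first 3
Round 2: Cedarfen=23 Dunmere=26 Elkhorn=28 Juniper=9 → close Elkhorn (overflow 18)
  28÷3 = 9 each, +1 to first 1
Round 3: Cedarfen=33 Dunmere=35 Juniper=18 → close Dunmere (overflow 21)
  35÷2 = 17 each, +1 to first 1
Round 4: Cedarfen=51 Juniper=35 → close Cedarfen (overflow 37)
  51÷1 = 51 each, +1 to first 0

Closure order: Hollowpine, Elkhorn, Dunmere, Cedarfen
Last habitat: Juniper with 86 animals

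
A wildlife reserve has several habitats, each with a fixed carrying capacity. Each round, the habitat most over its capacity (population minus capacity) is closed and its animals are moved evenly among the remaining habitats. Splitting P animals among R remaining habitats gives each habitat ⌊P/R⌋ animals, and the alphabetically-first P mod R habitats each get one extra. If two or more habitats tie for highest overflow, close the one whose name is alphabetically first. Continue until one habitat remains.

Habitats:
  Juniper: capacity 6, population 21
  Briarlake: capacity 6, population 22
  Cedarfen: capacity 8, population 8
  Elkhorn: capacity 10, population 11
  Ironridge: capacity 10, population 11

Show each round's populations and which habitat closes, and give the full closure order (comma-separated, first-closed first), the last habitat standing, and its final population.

Round 1: Briarlake=22 Cedarfen=8 Elkhorn=11 Ironridge=11 Juniper=21 → close Briarlake (overflow 16)
  22÷4 = 5 each, +1 to first 2
Round 2: Cedarfen=14 Elkhorn=17 Ironridge=16 Juniper=26 → close Juniper (overflow 20)
  26÷3 = 8 each, +1 to first 2
Round 3: Cedarfen=23 Elkhorn=26 Ironridge=24 → close Elkhorn (overflow 16)
  26÷2 = 13 each, +1 to first 0
Round 4: Cedarfen=36 Ironridge=37 → close Cedarfen (overflow 28)
  36÷1 = 36 each, +1 to first 0

Closure order: Briarlake, Juniper, Elkhorn, Cedarfen
Last habitat: Ironridge with 73 animals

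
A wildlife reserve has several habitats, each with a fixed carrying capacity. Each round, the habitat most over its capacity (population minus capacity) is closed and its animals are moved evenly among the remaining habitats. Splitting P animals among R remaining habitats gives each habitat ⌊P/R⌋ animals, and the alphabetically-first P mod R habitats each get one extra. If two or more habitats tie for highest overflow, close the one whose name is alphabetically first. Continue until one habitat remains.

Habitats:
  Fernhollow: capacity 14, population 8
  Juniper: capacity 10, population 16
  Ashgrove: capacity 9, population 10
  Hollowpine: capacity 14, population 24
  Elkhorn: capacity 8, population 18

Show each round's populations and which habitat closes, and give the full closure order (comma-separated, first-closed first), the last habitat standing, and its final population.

Closure order: Elkhorn, Hollowpine, Juniper, Ashgrove
Last habitat: Fernhollow with 76 animals

Round 1: Ashgrove=10 Elkhorn=18 Fernhollow=8 Hollowpine=24 Juniper=16 → close Elkhorn (overflow 10)
  18÷4 = 4 each, +1 to first 2
Round 2: Ashgrove=15 Fernhollow=13 Hollowpine=28 Juniper=20 → close Hollowpine (overflow 14)
  28÷3 = 9 each, +1 to first 1
Round 3: Ashgrove=25 Fernhollow=22 Juniper=29 → close Juniper (overflow 19)
  29÷2 = 14 each, +1 to first 1
Round 4: Ashgrove=40 Fernhollow=36 → close Ashgrove (overflow 31)
  40÷1 = 40 each, +1 to first 0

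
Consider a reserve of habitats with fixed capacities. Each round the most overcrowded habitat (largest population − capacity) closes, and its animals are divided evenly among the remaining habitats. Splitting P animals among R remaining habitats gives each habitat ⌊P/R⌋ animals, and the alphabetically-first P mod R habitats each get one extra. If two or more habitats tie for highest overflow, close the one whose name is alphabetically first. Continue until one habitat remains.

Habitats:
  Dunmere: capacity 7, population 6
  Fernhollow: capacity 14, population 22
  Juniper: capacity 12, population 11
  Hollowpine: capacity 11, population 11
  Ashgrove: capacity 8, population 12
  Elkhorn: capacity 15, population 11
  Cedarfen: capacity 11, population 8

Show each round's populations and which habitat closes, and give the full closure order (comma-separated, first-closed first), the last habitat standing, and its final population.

Closure order: Fernhollow, Ashgrove, Dunmere, Cedarfen, Hollowpine, Elkhorn
Last habitat: Juniper with 81 animals

Round 1: Ashgrove=12 Cedarfen=8 Dunmere=6 Elkhorn=11 Fernhollow=22 Hollowpine=11 Juniper=11 → close Fernhollow (overflow 8)
  22÷6 = 3 each, +1 to first 4
Round 2: Ashgrove=16 Cedarfen=12 Dunmere=10 Elkhorn=15 Hollowpine=14 Juniper=14 → close Ashgrove (overflow 8)
  16÷5 = 3 each, +1 to first 1
Round 3: Cedarfen=16 Dunmere=13 Elkhorn=18 Hollowpine=17 Juniper=17 → close Dunmere (overflow 6)
  13÷4 = 3 each, +1 to first 1
Round 4: Cedarfen=20 Elkhorn=21 Hollowpine=20 Juniper=20 → close Cedarfen (overflow 9)
  20÷3 = 6 each, +1 to first 2
Round 5: Elkhorn=28 Hollowpine=27 Juniper=26 → close Hollowpine (overflow 16)
  27÷2 = 13 each, +1 to first 1
Round 6: Elkhorn=42 Juniper=39 → close Elkhorn (overflow 27)
  42÷1 = 42 each, +1 to first 0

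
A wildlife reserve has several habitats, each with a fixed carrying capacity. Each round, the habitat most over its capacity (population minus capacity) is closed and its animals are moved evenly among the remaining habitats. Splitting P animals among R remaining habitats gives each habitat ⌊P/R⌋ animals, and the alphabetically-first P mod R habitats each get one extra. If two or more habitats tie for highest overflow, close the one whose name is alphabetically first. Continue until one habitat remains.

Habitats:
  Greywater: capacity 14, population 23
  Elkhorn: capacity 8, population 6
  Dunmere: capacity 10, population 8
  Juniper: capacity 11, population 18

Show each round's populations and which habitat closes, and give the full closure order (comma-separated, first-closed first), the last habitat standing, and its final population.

Round 1: Dunmere=8 Elkhorn=6 Greywater=23 Juniper=18 → close Greywater (overflow 9)
  23÷3 = 7 each, +1 to first 2
Round 2: Dunmere=16 Elkhorn=14 Juniper=25 → close Juniper (overflow 14)
  25÷2 = 12 each, +1 to first 1
Round 3: Dunmere=29 Elkhorn=26 → close Dunmere (overflow 19)
  29÷1 = 29 each, +1 to first 0

Closure order: Greywater, Juniper, Dunmere
Last habitat: Elkhorn with 55 animals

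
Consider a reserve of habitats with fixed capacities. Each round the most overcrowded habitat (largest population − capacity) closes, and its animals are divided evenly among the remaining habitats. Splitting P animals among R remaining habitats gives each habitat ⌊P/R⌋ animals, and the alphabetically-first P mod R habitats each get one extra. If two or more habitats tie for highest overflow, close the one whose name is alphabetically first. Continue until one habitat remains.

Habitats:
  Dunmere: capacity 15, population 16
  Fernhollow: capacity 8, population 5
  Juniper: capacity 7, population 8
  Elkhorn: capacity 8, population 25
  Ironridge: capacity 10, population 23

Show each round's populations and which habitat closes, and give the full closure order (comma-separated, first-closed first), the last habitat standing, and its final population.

Round 1: Dunmere=16 Elkhorn=25 Fernhollow=5 Ironridge=23 Juniper=8 → close Elkhorn (overflow 17)
  25÷4 = 6 each, +1 to first 1
Round 2: Dunmere=23 Fernhollow=11 Ironridge=29 Juniper=14 → close Ironridge (overflow 19)
  29÷3 = 9 each, +1 to first 2
Round 3: Dunmere=33 Fernhollow=21 Juniper=23 → close Dunmere (overflow 18)
  33÷2 = 16 each, +1 to first 1
Round 4: Fernhollow=38 Juniper=39 → close Juniper (overflow 32)
  39÷1 = 39 each, +1 to first 0

Closure order: Elkhorn, Ironridge, Dunmere, Juniper
Last habitat: Fernhollow with 77 animals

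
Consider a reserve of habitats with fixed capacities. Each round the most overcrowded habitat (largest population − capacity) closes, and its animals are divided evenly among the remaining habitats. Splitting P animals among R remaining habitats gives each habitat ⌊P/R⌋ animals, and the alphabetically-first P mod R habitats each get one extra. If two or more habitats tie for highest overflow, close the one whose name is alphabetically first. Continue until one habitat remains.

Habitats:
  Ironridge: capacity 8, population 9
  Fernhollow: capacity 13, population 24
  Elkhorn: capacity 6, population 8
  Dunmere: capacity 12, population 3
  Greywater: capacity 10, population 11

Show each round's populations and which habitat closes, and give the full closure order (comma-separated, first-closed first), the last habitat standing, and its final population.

Closure order: Fernhollow, Elkhorn, Greywater, Ironridge
Last habitat: Dunmere with 55 animals

Round 1: Dunmere=3 Elkhorn=8 Fernhollow=24 Greywater=11 Ironridge=9 → close Fernhollow (overflow 11)
  24÷4 = 6 each, +1 to first 0
Round 2: Dunmere=9 Elkhorn=14 Greywater=17 Ironridge=15 → close Elkhorn (overflow 8)
  14÷3 = 4 each, +1 to first 2
Round 3: Dunmere=14 Greywater=22 Ironridge=19 → close Greywater (overflow 12)
  22÷2 = 11 each, +1 to first 0
Round 4: Dunmere=25 Ironridge=30 → close Ironridge (overflow 22)
  30÷1 = 30 each, +1 to first 0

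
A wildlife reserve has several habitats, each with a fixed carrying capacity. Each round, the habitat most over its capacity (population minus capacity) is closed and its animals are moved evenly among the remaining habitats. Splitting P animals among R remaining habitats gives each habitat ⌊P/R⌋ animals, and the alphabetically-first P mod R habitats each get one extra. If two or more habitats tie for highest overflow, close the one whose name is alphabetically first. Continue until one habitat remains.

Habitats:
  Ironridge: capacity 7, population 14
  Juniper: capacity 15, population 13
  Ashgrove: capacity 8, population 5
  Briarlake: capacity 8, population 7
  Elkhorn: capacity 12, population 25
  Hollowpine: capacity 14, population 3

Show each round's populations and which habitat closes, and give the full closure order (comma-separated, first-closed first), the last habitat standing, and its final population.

Closure order: Elkhorn, Ironridge, Briarlake, Ashgrove, Juniper
Last habitat: Hollowpine with 67 animals

Round 1: Ashgrove=5 Briarlake=7 Elkhorn=25 Hollowpine=3 Ironridge=14 Juniper=13 → close Elkhorn (overflow 13)
  25÷5 = 5 each, +1 to first 0
Round 2: Ashgrove=10 Briarlake=12 Hollowpine=8 Ironridge=19 Juniper=18 → close Ironridge (overflow 12)
  19÷4 = 4 each, +1 to first 3
Round 3: Ashgrove=15 Briarlake=17 Hollowpine=13 Juniper=22 → close Briarlake (overflow 9)
  17÷3 = 5 each, +1 to first 2
Round 4: Ashgrove=21 Hollowpine=19 Juniper=27 → close Ashgrove (overflow 13)
  21÷2 = 10 each, +1 to first 1
Round 5: Hollowpine=30 Juniper=37 → close Juniper (overflow 22)
  37÷1 = 37 each, +1 to first 0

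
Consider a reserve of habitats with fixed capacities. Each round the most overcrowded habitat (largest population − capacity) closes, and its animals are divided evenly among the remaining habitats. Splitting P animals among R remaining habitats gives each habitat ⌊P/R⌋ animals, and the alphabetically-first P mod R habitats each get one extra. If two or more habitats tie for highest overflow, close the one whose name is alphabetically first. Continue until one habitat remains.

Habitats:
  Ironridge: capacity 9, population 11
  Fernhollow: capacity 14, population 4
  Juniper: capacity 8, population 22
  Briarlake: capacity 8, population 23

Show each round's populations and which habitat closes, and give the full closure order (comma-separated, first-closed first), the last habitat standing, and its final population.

Round 1: Briarlake=23 Fernhollow=4 Ironridge=11 Juniper=22 → close Briarlake (overflow 15)
  23÷3 = 7 each, +1 to first 2
Round 2: Fernhollow=12 Ironridge=19 Juniper=29 → close Juniper (overflow 21)
  29÷2 = 14 each, +1 to first 1
Round 3: Fernhollow=27 Ironridge=33 → close Ironridge (overflow 24)
  33÷1 = 33 each, +1 to first 0

Closure order: Briarlake, Juniper, Ironridge
Last habitat: Fernhollow with 60 animals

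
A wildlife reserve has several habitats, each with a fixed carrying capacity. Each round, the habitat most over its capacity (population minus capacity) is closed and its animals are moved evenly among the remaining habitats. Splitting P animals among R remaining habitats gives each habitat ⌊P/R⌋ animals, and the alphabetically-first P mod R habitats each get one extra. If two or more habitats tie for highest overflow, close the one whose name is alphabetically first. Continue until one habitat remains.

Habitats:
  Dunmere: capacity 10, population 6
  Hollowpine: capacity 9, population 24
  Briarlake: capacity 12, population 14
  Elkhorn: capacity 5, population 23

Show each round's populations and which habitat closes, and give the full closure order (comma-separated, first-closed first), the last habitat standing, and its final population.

Round 1: Briarlake=14 Dunmere=6 Elkhorn=23 Hollowpine=24 → close Elkhorn (overflow 18)
  23÷3 = 7 each, +1 to first 2
Round 2: Briarlake=22 Dunmere=14 Hollowpine=31 → close Hollowpine (overflow 22)
  31÷2 = 15 each, +1 to first 1
Round 3: Briarlake=38 Dunmere=29 → close Briarlake (overflow 26)
  38÷1 = 38 each, +1 to first 0

Closure order: Elkhorn, Hollowpine, Briarlake
Last habitat: Dunmere with 67 animals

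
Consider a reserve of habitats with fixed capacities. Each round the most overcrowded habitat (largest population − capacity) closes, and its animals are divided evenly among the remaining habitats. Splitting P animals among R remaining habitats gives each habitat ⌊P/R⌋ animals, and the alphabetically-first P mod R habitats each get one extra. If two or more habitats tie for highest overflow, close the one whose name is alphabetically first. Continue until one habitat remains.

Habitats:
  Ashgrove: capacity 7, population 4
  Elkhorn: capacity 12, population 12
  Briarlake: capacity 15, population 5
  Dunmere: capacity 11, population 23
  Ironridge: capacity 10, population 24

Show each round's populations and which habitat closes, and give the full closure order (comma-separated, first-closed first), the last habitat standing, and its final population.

Closure order: Ironridge, Dunmere, Elkhorn, Ashgrove
Last habitat: Briarlake with 68 animals

Round 1: Ashgrove=4 Briarlake=5 Dunmere=23 Elkhorn=12 Ironridge=24 → close Ironridge (overflow 14)
  24÷4 = 6 each, +1 to first 0
Round 2: Ashgrove=10 Briarlake=11 Dunmere=29 Elkhorn=18 → close Dunmere (overflow 18)
  29÷3 = 9 each, +1 to first 2
Round 3: Ashgrove=20 Briarlake=21 Elkhorn=27 → close Elkhorn (overflow 15)
  27÷2 = 13 each, +1 to first 1
Round 4: Ashgrove=34 Briarlake=34 → close Ashgrove (overflow 27)
  34÷1 = 34 each, +1 to first 0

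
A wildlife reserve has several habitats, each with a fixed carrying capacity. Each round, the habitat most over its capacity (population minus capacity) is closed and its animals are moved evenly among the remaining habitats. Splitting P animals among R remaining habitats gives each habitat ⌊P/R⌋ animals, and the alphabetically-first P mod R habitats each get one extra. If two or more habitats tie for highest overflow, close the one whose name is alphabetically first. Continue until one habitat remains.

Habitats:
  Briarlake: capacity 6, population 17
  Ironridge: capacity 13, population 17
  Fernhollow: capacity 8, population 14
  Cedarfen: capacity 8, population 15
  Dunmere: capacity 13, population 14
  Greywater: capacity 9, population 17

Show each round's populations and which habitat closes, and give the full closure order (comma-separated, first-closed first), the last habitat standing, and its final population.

Round 1: Briarlake=17 Cedarfen=15 Dunmere=14 Fernhollow=14 Greywater=17 Ironridge=17 → close Briarlake (overflow 11)
  17÷5 = 3 each, +1 to first 2
Round 2: Cedarfen=19 Dunmere=18 Fernhollow=17 Greywater=20 Ironridge=20 → close Cedarfen (overflow 11)
  19÷4 = 4 each, +1 to first 3
Round 3: Dunmere=23 Fernhollow=22 Greywater=25 Ironridge=24 → close Greywater (overflow 16)
  25÷3 = 8 each, +1 to first 1
Round 4: Dunmere=32 Fernhollow=30 Ironridge=32 → close Fernhollow (overflow 22)
  30÷2 = 15 each, +1 to first 0
Round 5: Dunmere=47 Ironridge=47 → close Dunmere (overflow 34)
  47÷1 = 47 each, +1 to first 0

Closure order: Briarlake, Cedarfen, Greywater, Fernhollow, Dunmere
Last habitat: Ironridge with 94 animals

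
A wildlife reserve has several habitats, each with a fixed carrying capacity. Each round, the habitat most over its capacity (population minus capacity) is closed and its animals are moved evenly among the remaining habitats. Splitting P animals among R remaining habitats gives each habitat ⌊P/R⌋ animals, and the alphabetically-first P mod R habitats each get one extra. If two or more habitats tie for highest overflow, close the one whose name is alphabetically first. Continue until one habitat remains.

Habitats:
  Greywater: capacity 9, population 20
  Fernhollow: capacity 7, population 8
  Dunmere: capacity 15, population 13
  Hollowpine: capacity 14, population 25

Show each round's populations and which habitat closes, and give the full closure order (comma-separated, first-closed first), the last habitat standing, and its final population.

Closure order: Greywater, Hollowpine, Fernhollow
Last habitat: Dunmere with 66 animals

Round 1: Dunmere=13 Fernhollow=8 Greywater=20 Hollowpine=25 → close Greywater (overflow 11)
  20÷3 = 6 each, +1 to first 2
Round 2: Dunmere=20 Fernhollow=15 Hollowpine=31 → close Hollowpine (overflow 17)
  31÷2 = 15 each, +1 to first 1
Round 3: Dunmere=36 Fernhollow=30 → close Fernhollow (overflow 23)
  30÷1 = 30 each, +1 to first 0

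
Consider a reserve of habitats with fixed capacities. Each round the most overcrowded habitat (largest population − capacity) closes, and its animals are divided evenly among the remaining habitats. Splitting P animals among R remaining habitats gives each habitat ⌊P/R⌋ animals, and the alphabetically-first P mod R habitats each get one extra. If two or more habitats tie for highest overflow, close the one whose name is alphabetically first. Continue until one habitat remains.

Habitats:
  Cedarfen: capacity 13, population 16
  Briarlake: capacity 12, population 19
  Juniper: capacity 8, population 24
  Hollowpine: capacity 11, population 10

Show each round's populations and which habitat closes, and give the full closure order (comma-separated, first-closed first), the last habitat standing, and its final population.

Closure order: Juniper, Briarlake, Cedarfen
Last habitat: Hollowpine with 69 animals

Round 1: Briarlake=19 Cedarfen=16 Hollowpine=10 Juniper=24 → close Juniper (overflow 16)
  24÷3 = 8 each, +1 to first 0
Round 2: Briarlake=27 Cedarfen=24 Hollowpine=18 → close Briarlake (overflow 15)
  27÷2 = 13 each, +1 to first 1
Round 3: Cedarfen=38 Hollowpine=31 → close Cedarfen (overflow 25)
  38÷1 = 38 each, +1 to first 0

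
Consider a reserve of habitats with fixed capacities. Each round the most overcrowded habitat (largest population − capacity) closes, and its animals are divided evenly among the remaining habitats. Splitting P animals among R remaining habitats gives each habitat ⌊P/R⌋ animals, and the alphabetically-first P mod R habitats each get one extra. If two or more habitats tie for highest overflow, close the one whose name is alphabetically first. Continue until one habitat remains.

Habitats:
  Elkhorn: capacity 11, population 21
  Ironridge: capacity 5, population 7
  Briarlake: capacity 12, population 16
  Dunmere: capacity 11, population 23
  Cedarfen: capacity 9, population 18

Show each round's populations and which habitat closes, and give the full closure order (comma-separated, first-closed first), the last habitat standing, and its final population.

Closure order: Dunmere, Elkhorn, Cedarfen, Briarlake
Last habitat: Ironridge with 85 animals

Round 1: Briarlake=16 Cedarfen=18 Dunmere=23 Elkhorn=21 Ironridge=7 → close Dunmere (overflow 12)
  23÷4 = 5 each, +1 to first 3
Round 2: Briarlake=22 Cedarfen=24 Elkhorn=27 Ironridge=12 → close Elkhorn (overflow 16)
  27÷3 = 9 each, +1 to first 0
Round 3: Briarlake=31 Cedarfen=33 Ironridge=21 → close Cedarfen (overflow 24)
  33÷2 = 16 each, +1 to first 1
Round 4: Briarlake=48 Ironridge=37 → close Briarlake (overflow 36)
  48÷1 = 48 each, +1 to first 0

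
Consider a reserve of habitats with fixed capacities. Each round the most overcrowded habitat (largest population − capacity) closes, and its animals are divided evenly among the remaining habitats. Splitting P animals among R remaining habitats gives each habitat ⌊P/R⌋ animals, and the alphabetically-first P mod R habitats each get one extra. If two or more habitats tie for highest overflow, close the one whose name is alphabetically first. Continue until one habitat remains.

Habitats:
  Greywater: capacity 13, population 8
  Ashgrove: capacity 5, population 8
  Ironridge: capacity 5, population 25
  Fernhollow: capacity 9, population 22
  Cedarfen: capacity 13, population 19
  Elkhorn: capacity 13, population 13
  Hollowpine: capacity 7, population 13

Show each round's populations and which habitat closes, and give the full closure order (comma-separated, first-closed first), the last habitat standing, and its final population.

Round 1: Ashgrove=8 Cedarfen=19 Elkhorn=13 Fernhollow=22 Greywater=8 Hollowpine=13 Ironridge=25 → close Ironridge (overflow 20)
  25÷6 = 4 each, +1 to first 1
Round 2: Ashgrove=13 Cedarfen=23 Elkhorn=17 Fernhollow=26 Greywater=12 Hollowpine=17 → close Fernhollow (overflow 17)
  26÷5 = 5 each, +1 to first 1
Round 3: Ashgrove=19 Cedarfen=28 Elkhorn=22 Greywater=17 Hollowpine=22 → close Cedarfen (overflow 15)
  28÷4 = 7 each, +1 to first 0
Round 4: Ashgrove=26 Elkhorn=29 Greywater=24 Hollowpine=29 → close Hollowpine (overflow 22)
  29÷3 = 9 each, +1 to first 2
Round 5: Ashgrove=36 Elkhorn=39 Greywater=33 → close Ashgrove (overflow 31)
  36÷2 = 18 each, +1 to first 0
Round 6: Elkhorn=57 Greywater=51 → close Elkhorn (overflow 44)
  57÷1 = 57 each, +1 to first 0

Closure order: Ironridge, Fernhollow, Cedarfen, Hollowpine, Ashgrove, Elkhorn
Last habitat: Greywater with 108 animals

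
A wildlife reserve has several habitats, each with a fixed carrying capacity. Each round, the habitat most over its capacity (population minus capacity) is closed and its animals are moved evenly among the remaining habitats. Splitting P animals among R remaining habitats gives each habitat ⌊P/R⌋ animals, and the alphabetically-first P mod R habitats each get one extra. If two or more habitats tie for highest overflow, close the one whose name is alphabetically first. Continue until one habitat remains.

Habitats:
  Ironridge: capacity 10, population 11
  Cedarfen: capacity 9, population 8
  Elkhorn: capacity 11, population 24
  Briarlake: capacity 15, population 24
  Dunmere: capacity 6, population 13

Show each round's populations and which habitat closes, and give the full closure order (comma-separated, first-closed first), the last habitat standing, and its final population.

Closure order: Elkhorn, Briarlake, Dunmere, Ironridge
Last habitat: Cedarfen with 80 animals

Round 1: Briarlake=24 Cedarfen=8 Dunmere=13 Elkhorn=24 Ironridge=11 → close Elkhorn (overflow 13)
  24÷4 = 6 each, +1 to first 0
Round 2: Briarlake=30 Cedarfen=14 Dunmere=19 Ironridge=17 → close Briarlake (overflow 15)
  30÷3 = 10 each, +1 to first 0
Round 3: Cedarfen=24 Dunmere=29 Ironridge=27 → close Dunmere (overflow 23)
  29÷2 = 14 each, +1 to first 1
Round 4: Cedarfen=39 Ironridge=41 → close Ironridge (overflow 31)
  41÷1 = 41 each, +1 to first 0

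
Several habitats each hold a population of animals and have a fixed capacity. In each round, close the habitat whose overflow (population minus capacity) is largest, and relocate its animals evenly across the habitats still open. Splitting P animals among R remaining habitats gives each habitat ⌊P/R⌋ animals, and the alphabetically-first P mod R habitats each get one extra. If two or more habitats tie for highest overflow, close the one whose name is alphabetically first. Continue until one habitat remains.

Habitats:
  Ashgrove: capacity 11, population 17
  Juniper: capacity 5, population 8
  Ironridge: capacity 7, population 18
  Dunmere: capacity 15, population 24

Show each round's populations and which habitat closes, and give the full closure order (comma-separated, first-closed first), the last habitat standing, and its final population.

Closure order: Ironridge, Dunmere, Ashgrove
Last habitat: Juniper with 67 animals

Round 1: Ashgrove=17 Dunmere=24 Ironridge=18 Juniper=8 → close Ironridge (overflow 11)
  18÷3 = 6 each, +1 to first 0
Round 2: Ashgrove=23 Dunmere=30 Juniper=14 → close Dunmere (overflow 15)
  30÷2 = 15 each, +1 to first 0
Round 3: Ashgrove=38 Juniper=29 → close Ashgrove (overflow 27)
  38÷1 = 38 each, +1 to first 0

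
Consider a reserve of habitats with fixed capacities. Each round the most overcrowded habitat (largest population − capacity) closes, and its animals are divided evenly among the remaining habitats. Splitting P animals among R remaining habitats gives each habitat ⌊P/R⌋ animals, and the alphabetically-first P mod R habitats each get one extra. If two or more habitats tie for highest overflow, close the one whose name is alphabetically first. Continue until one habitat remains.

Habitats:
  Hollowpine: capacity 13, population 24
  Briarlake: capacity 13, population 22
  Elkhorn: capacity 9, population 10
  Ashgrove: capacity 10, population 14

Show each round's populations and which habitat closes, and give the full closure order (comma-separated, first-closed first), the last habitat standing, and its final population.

Closure order: Hollowpine, Briarlake, Ashgrove
Last habitat: Elkhorn with 70 animals

Round 1: Ashgrove=14 Briarlake=22 Elkhorn=10 Hollowpine=24 → close Hollowpine (overflow 11)
  24÷3 = 8 each, +1 to first 0
Round 2: Ashgrove=22 Briarlake=30 Elkhorn=18 → close Briarlake (overflow 17)
  30÷2 = 15 each, +1 to first 0
Round 3: Ashgrove=37 Elkhorn=33 → close Ashgrove (overflow 27)
  37÷1 = 37 each, +1 to first 0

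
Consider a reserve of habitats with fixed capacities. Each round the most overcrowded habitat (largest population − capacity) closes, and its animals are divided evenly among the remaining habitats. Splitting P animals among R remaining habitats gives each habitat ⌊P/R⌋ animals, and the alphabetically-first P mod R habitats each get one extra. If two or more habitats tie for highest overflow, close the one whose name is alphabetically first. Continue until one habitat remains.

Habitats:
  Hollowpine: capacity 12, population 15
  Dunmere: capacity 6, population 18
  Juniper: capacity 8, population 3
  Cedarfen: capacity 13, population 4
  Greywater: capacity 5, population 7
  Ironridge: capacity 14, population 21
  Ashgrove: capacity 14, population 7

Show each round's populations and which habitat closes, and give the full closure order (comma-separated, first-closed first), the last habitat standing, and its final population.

Closure order: Dunmere, Ironridge, Hollowpine, Greywater, Ashgrove, Juniper
Last habitat: Cedarfen with 75 animals

Round 1: Ashgrove=7 Cedarfen=4 Dunmere=18 Greywater=7 Hollowpine=15 Ironridge=21 Juniper=3 → close Dunmere (overflow 12)
  18÷6 = 3 each, +1 to first 0
Round 2: Ashgrove=10 Cedarfen=7 Greywater=10 Hollowpine=18 Ironridge=24 Juniper=6 → close Ironridge (overflow 10)
  24÷5 = 4 each, +1 to first 4
Round 3: Ashgrove=15 Cedarfen=12 Greywater=15 Hollowpine=23 Juniper=10 → close Hollowpine (overflow 11)
  23÷4 = 5 each, +1 to first 3
Round 4: Ashgrove=21 Cedarfen=18 Greywater=21 Juniper=15 → close Greywater (overflow 16)
  21÷3 = 7 each, +1 to first 0
Round 5: Ashgrove=28 Cedarfen=25 Juniper=22 → close Ashgrove (overflow 14)
  28÷2 = 14 each, +1 to first 0
Round 6: Cedarfen=39 Juniper=36 → close Juniper (overflow 28)
  36÷1 = 36 each, +1 to first 0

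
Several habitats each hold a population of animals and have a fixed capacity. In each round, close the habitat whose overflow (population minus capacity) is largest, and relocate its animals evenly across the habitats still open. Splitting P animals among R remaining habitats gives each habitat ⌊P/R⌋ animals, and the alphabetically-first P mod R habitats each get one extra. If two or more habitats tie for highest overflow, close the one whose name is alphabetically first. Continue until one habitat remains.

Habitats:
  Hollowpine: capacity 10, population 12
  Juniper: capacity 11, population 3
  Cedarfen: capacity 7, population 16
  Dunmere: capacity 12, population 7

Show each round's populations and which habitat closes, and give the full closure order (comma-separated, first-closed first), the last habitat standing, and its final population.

Closure order: Cedarfen, Hollowpine, Dunmere
Last habitat: Juniper with 38 animals

Round 1: Cedarfen=16 Dunmere=7 Hollowpine=12 Juniper=3 → close Cedarfen (overflow 9)
  16÷3 = 5 each, +1 to first 1
Round 2: Dunmere=13 Hollowpine=17 Juniper=8 → close Hollowpine (overflow 7)
  17÷2 = 8 each, +1 to first 1
Round 3: Dunmere=22 Juniper=16 → close Dunmere (overflow 10)
  22÷1 = 22 each, +1 to first 0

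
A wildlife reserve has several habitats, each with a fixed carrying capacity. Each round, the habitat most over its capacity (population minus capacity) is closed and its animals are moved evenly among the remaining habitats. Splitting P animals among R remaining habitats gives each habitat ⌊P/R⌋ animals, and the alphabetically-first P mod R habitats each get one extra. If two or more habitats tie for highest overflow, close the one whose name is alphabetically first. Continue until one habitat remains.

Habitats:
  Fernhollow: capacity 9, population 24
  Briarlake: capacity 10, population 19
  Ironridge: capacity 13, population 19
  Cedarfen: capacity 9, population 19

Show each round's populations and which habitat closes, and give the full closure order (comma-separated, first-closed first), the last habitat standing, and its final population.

Closure order: Fernhollow, Cedarfen, Briarlake
Last habitat: Ironridge with 81 animals

Round 1: Briarlake=19 Cedarfen=19 Fernhollow=24 Ironridge=19 → close Fernhollow (overflow 15)
  24÷3 = 8 each, +1 to first 0
Round 2: Briarlake=27 Cedarfen=27 Ironridge=27 → close Cedarfen (overflow 18)
  27÷2 = 13 each, +1 to first 1
Round 3: Briarlake=41 Ironridge=40 → close Briarlake (overflow 31)
  41÷1 = 41 each, +1 to first 0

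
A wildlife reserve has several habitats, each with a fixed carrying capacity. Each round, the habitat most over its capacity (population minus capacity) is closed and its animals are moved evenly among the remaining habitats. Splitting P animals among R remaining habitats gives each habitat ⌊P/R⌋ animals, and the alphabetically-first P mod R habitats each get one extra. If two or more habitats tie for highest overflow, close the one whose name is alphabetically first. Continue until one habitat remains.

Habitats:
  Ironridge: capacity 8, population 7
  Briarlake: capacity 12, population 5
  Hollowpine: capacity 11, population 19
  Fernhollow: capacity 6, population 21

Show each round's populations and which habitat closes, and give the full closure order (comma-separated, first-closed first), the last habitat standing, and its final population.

Closure order: Fernhollow, Hollowpine, Ironridge
Last habitat: Briarlake with 52 animals

Round 1: Briarlake=5 Fernhollow=21 Hollowpine=19 Ironridge=7 → close Fernhollow (overflow 15)
  21÷3 = 7 each, +1 to first 0
Round 2: Briarlake=12 Hollowpine=26 Ironridge=14 → close Hollowpine (overflow 15)
  26÷2 = 13 each, +1 to first 0
Round 3: Briarlake=25 Ironridge=27 → close Ironridge (overflow 19)
  27÷1 = 27 each, +1 to first 0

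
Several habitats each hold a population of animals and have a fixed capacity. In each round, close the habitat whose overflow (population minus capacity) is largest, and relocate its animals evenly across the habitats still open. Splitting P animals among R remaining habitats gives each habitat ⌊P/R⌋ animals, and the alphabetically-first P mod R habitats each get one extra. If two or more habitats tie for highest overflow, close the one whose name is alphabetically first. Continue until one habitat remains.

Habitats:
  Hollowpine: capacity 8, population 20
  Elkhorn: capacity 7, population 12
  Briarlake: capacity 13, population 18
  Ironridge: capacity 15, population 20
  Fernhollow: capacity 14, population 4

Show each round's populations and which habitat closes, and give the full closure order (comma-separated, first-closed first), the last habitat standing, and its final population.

Closure order: Hollowpine, Briarlake, Elkhorn, Ironridge
Last habitat: Fernhollow with 74 animals

Round 1: Briarlake=18 Elkhorn=12 Fernhollow=4 Hollowpine=20 Ironridge=20 → close Hollowpine (overflow 12)
  20÷4 = 5 each, +1 to first 0
Round 2: Briarlake=23 Elkhorn=17 Fernhollow=9 Ironridge=25 → close Briarlake (overflow 10)
  23÷3 = 7 each, +1 to first 2
Round 3: Elkhorn=25 Fernhollow=17 Ironridge=32 → close Elkhorn (overflow 18)
  25÷2 = 12 each, +1 to first 1
Round 4: Fernhollow=30 Ironridge=44 → close Ironridge (overflow 29)
  44÷1 = 44 each, +1 to first 0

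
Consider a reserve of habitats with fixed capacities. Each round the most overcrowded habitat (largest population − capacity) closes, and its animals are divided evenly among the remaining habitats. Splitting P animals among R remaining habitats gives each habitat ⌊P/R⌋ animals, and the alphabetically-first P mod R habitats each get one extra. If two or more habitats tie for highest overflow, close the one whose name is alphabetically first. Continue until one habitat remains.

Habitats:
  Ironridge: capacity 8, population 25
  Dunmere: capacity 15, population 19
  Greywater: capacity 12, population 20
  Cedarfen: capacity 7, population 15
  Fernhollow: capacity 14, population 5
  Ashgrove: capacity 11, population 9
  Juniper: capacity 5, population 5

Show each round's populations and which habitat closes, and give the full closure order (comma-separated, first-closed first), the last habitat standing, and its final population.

Round 1: Ashgrove=9 Cedarfen=15 Dunmere=19 Fernhollow=5 Greywater=20 Ironridge=25 Juniper=5 → close Ironridge (overflow 17)
  25÷6 = 4 each, +1 to first 1
Round 2: Ashgrove=14 Cedarfen=19 Dunmere=23 Fernhollow=9 Greywater=24 Juniper=9 → close Cedarfen (overflow 12)
  19÷5 = 3 each, +1 to first 4
Round 3: Ashgrove=18 Dunmere=27 Fernhollow=13 Greywater=28 Juniper=12 → close Greywater (overflow 16)
  28÷4 = 7 each, +1 to first 0
Round 4: Ashgrove=25 Dunmere=34 Fernhollow=20 Juniper=19 → close Dunmere (overflow 19)
  34÷3 = 11 each, +1 to first 1
Round 5: Ashgrove=37 Fernhollow=31 Juniper=30 → close Ashgrove (overflow 26)
  37÷2 = 18 each, +1 to first 1
Round 6: Fernhollow=50 Juniper=48 → close Juniper (overflow 43)
  48÷1 = 48 each, +1 to first 0

Closure order: Ironridge, Cedarfen, Greywater, Dunmere, Ashgrove, Juniper
Last habitat: Fernhollow with 98 animals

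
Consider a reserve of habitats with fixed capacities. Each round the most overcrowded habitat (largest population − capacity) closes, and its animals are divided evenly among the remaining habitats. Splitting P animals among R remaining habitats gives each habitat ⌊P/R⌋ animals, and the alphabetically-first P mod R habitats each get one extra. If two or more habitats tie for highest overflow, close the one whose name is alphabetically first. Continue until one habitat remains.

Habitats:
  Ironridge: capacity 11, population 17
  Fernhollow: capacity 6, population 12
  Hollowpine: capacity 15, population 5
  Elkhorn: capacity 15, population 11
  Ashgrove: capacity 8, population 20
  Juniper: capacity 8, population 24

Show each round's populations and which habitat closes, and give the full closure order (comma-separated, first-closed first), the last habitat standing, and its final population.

Closure order: Juniper, Ashgrove, Fernhollow, Ironridge, Elkhorn
Last habitat: Hollowpine with 89 animals

Round 1: Ashgrove=20 Elkhorn=11 Fernhollow=12 Hollowpine=5 Ironridge=17 Juniper=24 → close Juniper (overflow 16)
  24÷5 = 4 each, +1 to first 4
Round 2: Ashgrove=25 Elkhorn=16 Fernhollow=17 Hollowpine=10 Ironridge=21 → close Ashgrove (overflow 17)
  25÷4 = 6 each, +1 to first 1
Round 3: Elkhorn=23 Fernhollow=23 Hollowpine=16 Ironridge=27 → close Fernhollow (overflow 17)
  23÷3 = 7 each, +1 to first 2
Round 4: Elkhorn=31 Hollowpine=24 Ironridge=34 → close Ironridge (overflow 23)
  34÷2 = 17 each, +1 to first 0
Round 5: Elkhorn=48 Hollowpine=41 → close Elkhorn (overflow 33)
  48÷1 = 48 each, +1 to first 0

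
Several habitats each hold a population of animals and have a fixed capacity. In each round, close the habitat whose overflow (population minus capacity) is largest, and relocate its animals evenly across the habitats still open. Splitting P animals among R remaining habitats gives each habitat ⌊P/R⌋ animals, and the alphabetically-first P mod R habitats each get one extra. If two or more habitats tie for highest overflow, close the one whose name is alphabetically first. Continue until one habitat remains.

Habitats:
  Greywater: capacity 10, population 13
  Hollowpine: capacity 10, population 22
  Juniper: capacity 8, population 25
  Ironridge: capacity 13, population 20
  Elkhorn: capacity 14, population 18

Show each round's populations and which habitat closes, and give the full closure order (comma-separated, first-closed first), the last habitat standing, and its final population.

Closure order: Juniper, Hollowpine, Ironridge, Elkhorn
Last habitat: Greywater with 98 animals

Round 1: Elkhorn=18 Greywater=13 Hollowpine=22 Ironridge=20 Juniper=25 → close Juniper (overflow 17)
  25÷4 = 6 each, +1 to first 1
Round 2: Elkhorn=25 Greywater=19 Hollowpine=28 Ironridge=26 → close Hollowpine (overflow 18)
  28÷3 = 9 each, +1 to first 1
Round 3: Elkhorn=35 Greywater=28 Ironridge=35 → close Ironridge (overflow 22)
  35÷2 = 17 each, +1 to first 1
Round 4: Elkhorn=53 Greywater=45 → close Elkhorn (overflow 39)
  53÷1 = 53 each, +1 to first 0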